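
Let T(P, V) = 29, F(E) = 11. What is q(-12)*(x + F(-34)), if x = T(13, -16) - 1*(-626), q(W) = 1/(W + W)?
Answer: -111/4 ≈ -27.750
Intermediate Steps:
q(W) = 1/(2*W)
x = 655 (x = 29 - 1*(-626) = 29 + 626 = 655)
q(-12)*(x + F(-34)) = ((1/2)/(-12))*(655 + 11) = ((1/2)*(-1/12))*666 = -1/24*666 = -111/4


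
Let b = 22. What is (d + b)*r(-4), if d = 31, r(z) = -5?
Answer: -265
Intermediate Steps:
(d + b)*r(-4) = (31 + 22)*(-5) = 53*(-5) = -265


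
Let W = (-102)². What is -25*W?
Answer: -260100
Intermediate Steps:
W = 10404
-25*W = -25*10404 = -260100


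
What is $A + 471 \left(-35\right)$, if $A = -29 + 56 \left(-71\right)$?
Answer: $-20490$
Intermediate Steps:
$A = -4005$ ($A = -29 - 3976 = -4005$)
$A + 471 \left(-35\right) = -4005 + 471 \left(-35\right) = -4005 - 16485 = -20490$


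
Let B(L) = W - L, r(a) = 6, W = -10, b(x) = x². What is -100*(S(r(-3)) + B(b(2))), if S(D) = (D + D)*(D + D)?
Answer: -13000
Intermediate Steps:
B(L) = -10 - L
S(D) = 4*D² (S(D) = (2*D)*(2*D) = 4*D²)
-100*(S(r(-3)) + B(b(2))) = -100*(4*6² + (-10 - 1*2²)) = -100*(4*36 + (-10 - 1*4)) = -100*(144 + (-10 - 4)) = -100*(144 - 14) = -100*130 = -13000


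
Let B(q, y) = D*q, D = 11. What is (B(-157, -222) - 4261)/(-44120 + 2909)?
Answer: 1996/13737 ≈ 0.14530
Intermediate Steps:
B(q, y) = 11*q
(B(-157, -222) - 4261)/(-44120 + 2909) = (11*(-157) - 4261)/(-44120 + 2909) = (-1727 - 4261)/(-41211) = -5988*(-1/41211) = 1996/13737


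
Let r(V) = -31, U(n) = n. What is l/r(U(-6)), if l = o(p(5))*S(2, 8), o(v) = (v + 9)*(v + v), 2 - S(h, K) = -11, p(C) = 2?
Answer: -572/31 ≈ -18.452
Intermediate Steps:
S(h, K) = 13 (S(h, K) = 2 - 1*(-11) = 2 + 11 = 13)
o(v) = 2*v*(9 + v) (o(v) = (9 + v)*(2*v) = 2*v*(9 + v))
l = 572 (l = (2*2*(9 + 2))*13 = (2*2*11)*13 = 44*13 = 572)
l/r(U(-6)) = 572/(-31) = 572*(-1/31) = -572/31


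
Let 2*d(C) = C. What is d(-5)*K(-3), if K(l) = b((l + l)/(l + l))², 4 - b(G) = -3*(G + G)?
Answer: -250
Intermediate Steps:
d(C) = C/2
b(G) = 4 + 6*G (b(G) = 4 - (-3)*(G + G) = 4 - (-3)*2*G = 4 - (-6)*G = 4 + 6*G)
K(l) = 100 (K(l) = (4 + 6*((l + l)/(l + l)))² = (4 + 6*((2*l)/((2*l))))² = (4 + 6*((2*l)*(1/(2*l))))² = (4 + 6*1)² = (4 + 6)² = 10² = 100)
d(-5)*K(-3) = ((½)*(-5))*100 = -5/2*100 = -250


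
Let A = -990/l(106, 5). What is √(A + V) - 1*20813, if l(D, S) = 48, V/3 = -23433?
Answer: -20813 + I*√1125114/4 ≈ -20813.0 + 265.18*I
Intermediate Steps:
V = -70299 (V = 3*(-23433) = -70299)
A = -165/8 (A = -990/48 = -990*1/48 = -165/8 ≈ -20.625)
√(A + V) - 1*20813 = √(-165/8 - 70299) - 1*20813 = √(-562557/8) - 20813 = I*√1125114/4 - 20813 = -20813 + I*√1125114/4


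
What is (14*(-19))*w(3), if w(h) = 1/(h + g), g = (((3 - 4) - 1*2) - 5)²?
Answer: -266/67 ≈ -3.9701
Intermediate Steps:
g = 64 (g = ((-1 - 2) - 5)² = (-3 - 5)² = (-8)² = 64)
w(h) = 1/(64 + h) (w(h) = 1/(h + 64) = 1/(64 + h))
(14*(-19))*w(3) = (14*(-19))/(64 + 3) = -266/67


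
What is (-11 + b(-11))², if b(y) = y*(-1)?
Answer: 0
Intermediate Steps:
b(y) = -y
(-11 + b(-11))² = (-11 - 1*(-11))² = (-11 + 11)² = 0² = 0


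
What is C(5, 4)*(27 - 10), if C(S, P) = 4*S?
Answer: 340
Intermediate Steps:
C(5, 4)*(27 - 10) = (4*5)*(27 - 10) = 20*17 = 340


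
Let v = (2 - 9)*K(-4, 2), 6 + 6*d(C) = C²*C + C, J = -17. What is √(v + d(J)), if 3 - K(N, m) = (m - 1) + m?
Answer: 2*I*√1851/3 ≈ 28.682*I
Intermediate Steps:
d(C) = -1 + C/6 + C³/6 (d(C) = -1 + (C²*C + C)/6 = -1 + (C³ + C)/6 = -1 + (C + C³)/6 = -1 + (C/6 + C³/6) = -1 + C/6 + C³/6)
K(N, m) = 4 - 2*m (K(N, m) = 3 - ((m - 1) + m) = 3 - ((-1 + m) + m) = 3 - (-1 + 2*m) = 3 + (1 - 2*m) = 4 - 2*m)
v = 0 (v = (2 - 9)*(4 - 2*2) = -7*(4 - 4) = -7*0 = 0)
√(v + d(J)) = √(0 + (-1 + (⅙)*(-17) + (⅙)*(-17)³)) = √(0 + (-1 - 17/6 + (⅙)*(-4913))) = √(0 + (-1 - 17/6 - 4913/6)) = √(0 - 2468/3) = √(-2468/3) = 2*I*√1851/3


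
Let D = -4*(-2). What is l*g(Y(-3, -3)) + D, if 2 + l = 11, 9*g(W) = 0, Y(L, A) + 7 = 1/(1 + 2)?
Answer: 8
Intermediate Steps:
Y(L, A) = -20/3 (Y(L, A) = -7 + 1/(1 + 2) = -7 + 1/3 = -20/3)
g(W) = 0 (g(W) = (1/9)*0 = 0)
D = 8
l = 9 (l = -2 + 11 = 9)
l*g(Y(-3, -3)) + D = 9*0 + 8 = 0 + 8 = 8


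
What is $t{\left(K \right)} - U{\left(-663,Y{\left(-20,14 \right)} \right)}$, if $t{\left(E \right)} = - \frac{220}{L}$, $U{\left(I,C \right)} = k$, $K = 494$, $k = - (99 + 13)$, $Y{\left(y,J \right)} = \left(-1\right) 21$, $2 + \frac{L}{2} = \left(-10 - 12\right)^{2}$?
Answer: $\frac{26937}{241} \approx 111.77$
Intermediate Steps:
$L = 964$ ($L = -4 + 2 \left(-10 - 12\right)^{2} = -4 + 2 \left(-22\right)^{2} = -4 + 2 \cdot 484 = -4 + 968 = 964$)
$Y{\left(y,J \right)} = -21$
$k = -112$ ($k = \left(-1\right) 112 = -112$)
$U{\left(I,C \right)} = -112$
$t{\left(E \right)} = - \frac{55}{241}$ ($t{\left(E \right)} = - \frac{220}{964} = \left(-220\right) \frac{1}{964} = - \frac{55}{241}$)
$t{\left(K \right)} - U{\left(-663,Y{\left(-20,14 \right)} \right)} = - \frac{55}{241} - -112 = - \frac{55}{241} + 112 = \frac{26937}{241}$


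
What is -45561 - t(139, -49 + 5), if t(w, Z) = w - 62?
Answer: -45638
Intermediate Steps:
t(w, Z) = -62 + w
-45561 - t(139, -49 + 5) = -45561 - (-62 + 139) = -45561 - 1*77 = -45561 - 77 = -45638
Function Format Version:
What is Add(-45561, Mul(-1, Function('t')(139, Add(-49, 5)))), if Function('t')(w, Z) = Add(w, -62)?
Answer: -45638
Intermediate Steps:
Function('t')(w, Z) = Add(-62, w)
Add(-45561, Mul(-1, Function('t')(139, Add(-49, 5)))) = Add(-45561, Mul(-1, Add(-62, 139))) = Add(-45561, Mul(-1, 77)) = Add(-45561, -77) = -45638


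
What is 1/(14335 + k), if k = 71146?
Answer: 1/85481 ≈ 1.1699e-5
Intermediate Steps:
1/(14335 + k) = 1/(14335 + 71146) = 1/85481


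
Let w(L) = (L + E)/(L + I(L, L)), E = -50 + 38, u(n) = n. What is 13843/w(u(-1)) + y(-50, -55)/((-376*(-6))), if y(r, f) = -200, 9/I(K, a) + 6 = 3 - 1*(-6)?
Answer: -7807777/3666 ≈ -2129.8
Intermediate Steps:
I(K, a) = 3 (I(K, a) = 9/(-6 + (3 - 1*(-6))) = 9/(-6 + (3 + 6)) = 9/(-6 + 9) = 9/3 = 9*(⅓) = 3)
E = -12
w(L) = (-12 + L)/(3 + L) (w(L) = (L - 12)/(L + 3) = (-12 + L)/(3 + L))
13843/w(u(-1)) + y(-50, -55)/((-376*(-6))) = 13843/(((-12 - 1)/(3 - 1))) - 200/((-376*(-6))) = 13843/((-13/2)) - 200/2256 = 13843/(((½)*(-13))) - 200*1/2256 = 13843/(-13/2) - 25/282 = 13843*(-2/13) - 25/282 = -27686/13 - 25/282 = -7807777/3666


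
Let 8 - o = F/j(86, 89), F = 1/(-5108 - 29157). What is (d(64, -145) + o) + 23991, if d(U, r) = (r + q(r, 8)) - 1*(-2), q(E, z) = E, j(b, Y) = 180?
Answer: 146242334701/6167700 ≈ 23711.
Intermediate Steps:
F = -1/34265 (F = 1/(-34265) = -1/34265 ≈ -2.9184e-5)
o = 49341601/6167700 (o = 8 - (-1)/(34265*180) = 8 - 1*(-1/6167700) = 8 + 1/6167700 = 49341601/6167700 ≈ 8.0000)
d(U, r) = 2 + 2*r (d(U, r) = (r + r) - 1*(-2) = 2*r + 2 = 2 + 2*r)
(d(64, -145) + o) + 23991 = ((2 + 2*(-145)) + 49341601/6167700) + 23991 = ((2 - 290) + 49341601/6167700) + 23991 = (-288 + 49341601/6167700) + 23991 = -1726955999/6167700 + 23991 = 146242334701/6167700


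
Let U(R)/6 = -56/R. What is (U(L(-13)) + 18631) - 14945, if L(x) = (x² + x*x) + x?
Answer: 1197614/325 ≈ 3685.0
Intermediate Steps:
L(x) = x + 2*x² (L(x) = (x² + x²) + x = 2*x² + x = x + 2*x²)
U(R) = -336/R (U(R) = 6*(-56/R) = -336/R)
(U(L(-13)) + 18631) - 14945 = (-336*(-1/(13*(1 + 2*(-13)))) + 18631) - 14945 = (-336*(-1/(13*(1 - 26))) + 18631) - 14945 = (-336/((-13*(-25))) + 18631) - 14945 = (-336/325 + 18631) - 14945 = 6054739/325 - 14945 = 1197614/325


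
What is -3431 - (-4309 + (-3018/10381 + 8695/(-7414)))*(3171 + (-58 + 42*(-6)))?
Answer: 948883204046279/76964734 ≈ 1.2329e+7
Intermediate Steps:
-3431 - (-4309 + (-3018/10381 + 8695/(-7414)))*(3171 + (-58 + 42*(-6))) = -3431 - (-4309 + (-3018*1/10381 + 8695*(-1/7414)))*(3171 + (-58 - 252)) = -3431 - (-4309 + (-3018/10381 - 8695/7414))*(3171 - 310) = -3431 - (-4309 - 112638247/76964734)*2861 = -3431 - (-331753677053)*2861/76964734 = -3431 - 1*(-949147270048633/76964734) = -3431 + 949147270048633/76964734 = 948883204046279/76964734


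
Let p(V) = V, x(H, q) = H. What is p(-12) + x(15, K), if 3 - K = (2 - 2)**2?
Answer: 3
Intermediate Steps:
K = 3 (K = 3 - (2 - 2)**2 = 3 - 1*0**2 = 3 - 1*0 = 3 + 0 = 3)
p(-12) + x(15, K) = -12 + 15 = 3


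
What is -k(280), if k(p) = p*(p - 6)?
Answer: -76720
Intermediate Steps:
k(p) = p*(-6 + p)
-k(280) = -280*(-6 + 280) = -280*274 = -1*76720 = -76720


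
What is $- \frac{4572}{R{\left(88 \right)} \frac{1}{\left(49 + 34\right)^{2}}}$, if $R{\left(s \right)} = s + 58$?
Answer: $- \frac{15748254}{73} \approx -2.1573 \cdot 10^{5}$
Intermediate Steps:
$R{\left(s \right)} = 58 + s$
$- \frac{4572}{R{\left(88 \right)} \frac{1}{\left(49 + 34\right)^{2}}} = - \frac{4572}{\left(58 + 88\right) \frac{1}{\left(49 + 34\right)^{2}}} = - \frac{4572}{146 \frac{1}{83^{2}}} = - \frac{4572}{146 \cdot \frac{1}{6889}} = - \frac{4572}{\frac{146}{6889}} = \left(-4572\right) \frac{6889}{146} = - \frac{15748254}{73}$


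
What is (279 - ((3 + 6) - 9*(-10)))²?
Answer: 32400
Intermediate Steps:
(279 - ((3 + 6) - 9*(-10)))² = (279 - (9 + 90))² = (279 - 1*99)² = (279 - 99)² = 180² = 32400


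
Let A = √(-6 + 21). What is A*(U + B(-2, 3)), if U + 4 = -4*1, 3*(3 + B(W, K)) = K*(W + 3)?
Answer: -10*√15 ≈ -38.730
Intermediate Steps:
B(W, K) = -3 + K*(3 + W)/3 (B(W, K) = -3 + (K*(W + 3))/3 = -3 + (K*(3 + W))/3 = -3 + K*(3 + W)/3)
A = √15 ≈ 3.8730
U = -8 (U = -4 - 4*1 = -4 - 4 = -8)
A*(U + B(-2, 3)) = √15*(-8 + (-3 + 3 + (⅓)*3*(-2))) = √15*(-8 + (-3 + 3 - 2)) = √15*(-8 - 2) = √15*(-10) = -10*√15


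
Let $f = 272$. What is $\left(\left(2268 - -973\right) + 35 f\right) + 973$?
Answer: $13734$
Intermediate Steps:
$\left(\left(2268 - -973\right) + 35 f\right) + 973 = \left(\left(2268 - -973\right) + 35 \cdot 272\right) + 973 = \left(\left(2268 + 973\right) + 9520\right) + 973 = \left(3241 + 9520\right) + 973 = 12761 + 973 = 13734$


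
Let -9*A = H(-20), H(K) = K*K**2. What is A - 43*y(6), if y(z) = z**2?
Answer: -5932/9 ≈ -659.11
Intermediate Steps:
H(K) = K**3
A = 8000/9 (A = -1/9*(-20)**3 = -1/9*(-8000) = 8000/9 ≈ 888.89)
A - 43*y(6) = 8000/9 - 43*6**2 = 8000/9 - 43*36 = 8000/9 - 1548 = -5932/9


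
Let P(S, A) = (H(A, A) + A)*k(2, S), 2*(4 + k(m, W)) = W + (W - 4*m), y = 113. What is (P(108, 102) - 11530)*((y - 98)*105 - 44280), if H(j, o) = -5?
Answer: 78150150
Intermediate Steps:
k(m, W) = -4 + W - 2*m (k(m, W) = -4 + (W + (W - 4*m))/2 = -4 + (-4*m + 2*W)/2 = -4 + (W - 2*m) = -4 + W - 2*m)
P(S, A) = (-8 + S)*(-5 + A) (P(S, A) = (-5 + A)*(-4 + S - 2*2) = (-5 + A)*(-4 + S - 4) = (-5 + A)*(-8 + S) = (-8 + S)*(-5 + A))
(P(108, 102) - 11530)*((y - 98)*105 - 44280) = ((-8 + 108)*(-5 + 102) - 11530)*((113 - 98)*105 - 44280) = (100*97 - 11530)*(15*105 - 44280) = (9700 - 11530)*(1575 - 44280) = -1830*(-42705) = 78150150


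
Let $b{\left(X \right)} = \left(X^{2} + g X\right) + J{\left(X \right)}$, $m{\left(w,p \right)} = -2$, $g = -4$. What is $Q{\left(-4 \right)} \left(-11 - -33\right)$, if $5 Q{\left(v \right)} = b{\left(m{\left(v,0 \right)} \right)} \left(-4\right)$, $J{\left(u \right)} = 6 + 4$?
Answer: $- \frac{1936}{5} \approx -387.2$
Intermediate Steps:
$J{\left(u \right)} = 10$
$b{\left(X \right)} = 10 + X^{2} - 4 X$ ($b{\left(X \right)} = \left(X^{2} - 4 X\right) + 10 = 10 + X^{2} - 4 X$)
$Q{\left(v \right)} = - \frac{88}{5}$ ($Q{\left(v \right)} = \frac{\left(10 + \left(-2\right)^{2} - -8\right) \left(-4\right)}{5} = \frac{\left(10 + 4 + 8\right) \left(-4\right)}{5} = \frac{22 \left(-4\right)}{5} = \frac{1}{5} \left(-88\right) = - \frac{88}{5}$)
$Q{\left(-4 \right)} \left(-11 - -33\right) = - \frac{88 \left(-11 - -33\right)}{5} = - \frac{88 \left(-11 + 33\right)}{5} = \left(- \frac{88}{5}\right) 22 = - \frac{1936}{5}$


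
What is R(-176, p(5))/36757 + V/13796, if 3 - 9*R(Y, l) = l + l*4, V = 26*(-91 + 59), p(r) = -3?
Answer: -7638558/126774893 ≈ -0.060253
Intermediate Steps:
V = -832 (V = 26*(-32) = -832)
R(Y, l) = 1/3 - 5*l/9 (R(Y, l) = 1/3 - (l + l*4)/9 = 1/3 - (l + 4*l)/9 = 1/3 - 5*l/9)
R(-176, p(5))/36757 + V/13796 = (1/3 - 5/9*(-3))/36757 - 832/13796 = (1/3 + 5/3)*(1/36757) - 832*1/13796 = 2*(1/36757) - 208/3449 = 2/36757 - 208/3449 = -7638558/126774893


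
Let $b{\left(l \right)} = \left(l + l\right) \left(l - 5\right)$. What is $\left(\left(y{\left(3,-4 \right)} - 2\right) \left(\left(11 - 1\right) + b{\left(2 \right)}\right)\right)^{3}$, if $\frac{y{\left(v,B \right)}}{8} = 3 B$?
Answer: $7529536$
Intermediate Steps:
$y{\left(v,B \right)} = 24 B$ ($y{\left(v,B \right)} = 8 \cdot 3 B = 24 B$)
$b{\left(l \right)} = 2 l \left(-5 + l\right)$
$\left(\left(y{\left(3,-4 \right)} - 2\right) \left(\left(11 - 1\right) + b{\left(2 \right)}\right)\right)^{3} = \left(\left(24 \left(-4\right) - 2\right) \left(\left(11 - 1\right) + 2 \cdot 2 \left(-5 + 2\right)\right)\right)^{3} = \left(\left(-96 - 2\right) \left(\left(11 - 1\right) + 2 \cdot 2 \left(-3\right)\right)\right)^{3} = \left(- 98 \left(10 - 12\right)\right)^{3} = \left(\left(-98\right) \left(-2\right)\right)^{3} = 196^{3} = 7529536$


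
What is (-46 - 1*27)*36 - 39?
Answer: -2667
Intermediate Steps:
(-46 - 1*27)*36 - 39 = (-46 - 27)*36 - 39 = -73*36 - 39 = -2628 - 39 = -2667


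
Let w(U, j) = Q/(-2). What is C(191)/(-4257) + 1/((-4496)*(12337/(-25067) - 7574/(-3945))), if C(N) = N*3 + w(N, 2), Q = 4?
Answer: -362881046451443/2702263638759696 ≈ -0.13429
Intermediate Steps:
w(U, j) = -2 (w(U, j) = 4/(-2) = 4*(-1/2) = -2)
C(N) = -2 + 3*N (C(N) = N*3 - 2 = 3*N - 2 = -2 + 3*N)
C(191)/(-4257) + 1/((-4496)*(12337/(-25067) - 7574/(-3945))) = (-2 + 3*191)/(-4257) + 1/((-4496)*(12337/(-25067) - 7574/(-3945))) = (-2 + 573)*(-1/4257) - 1/(4496*(12337*(-1/25067) - 7574*(-1/3945))) = 571*(-1/4257) - 1/(4496*(-12337/25067 + 7574/3945)) = -571/4257 - 1/(4496*141187993/98889315) = -571/4257 - 1/4496*98889315/141187993 = -571/4257 - 98889315/634781216528 = -362881046451443/2702263638759696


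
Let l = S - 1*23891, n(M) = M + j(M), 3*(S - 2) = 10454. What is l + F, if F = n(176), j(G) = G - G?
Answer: -60685/3 ≈ -20228.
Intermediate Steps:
S = 10460/3 (S = 2 + (1/3)*10454 = 2 + 10454/3 = 10460/3 ≈ 3486.7)
j(G) = 0
n(M) = M (n(M) = M + 0 = M)
F = 176
l = -61213/3 (l = 10460/3 - 1*23891 = 10460/3 - 23891 = -61213/3 ≈ -20404.)
l + F = -61213/3 + 176 = -60685/3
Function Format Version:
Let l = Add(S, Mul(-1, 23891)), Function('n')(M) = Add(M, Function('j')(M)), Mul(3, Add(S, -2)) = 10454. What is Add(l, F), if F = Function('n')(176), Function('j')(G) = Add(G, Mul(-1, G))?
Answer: Rational(-60685, 3) ≈ -20228.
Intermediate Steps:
S = Rational(10460, 3) (S = Add(2, Mul(Rational(1, 3), 10454)) = Add(2, Rational(10454, 3)) = Rational(10460, 3) ≈ 3486.7)
Function('j')(G) = 0
Function('n')(M) = M (Function('n')(M) = Add(M, 0) = M)
F = 176
l = Rational(-61213, 3) (l = Add(Rational(10460, 3), Mul(-1, 23891)) = Add(Rational(10460, 3), -23891) = Rational(-61213, 3) ≈ -20404.)
Add(l, F) = Add(Rational(-61213, 3), 176) = Rational(-60685, 3)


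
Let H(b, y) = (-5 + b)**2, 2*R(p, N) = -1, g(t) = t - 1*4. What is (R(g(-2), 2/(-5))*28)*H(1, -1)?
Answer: -224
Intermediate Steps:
g(t) = -4 + t (g(t) = t - 4 = -4 + t)
R(p, N) = -1/2 (R(p, N) = (1/2)*(-1) = -1/2)
(R(g(-2), 2/(-5))*28)*H(1, -1) = (-1/2*28)*(-5 + 1)**2 = -14*(-4)**2 = -14*16 = -224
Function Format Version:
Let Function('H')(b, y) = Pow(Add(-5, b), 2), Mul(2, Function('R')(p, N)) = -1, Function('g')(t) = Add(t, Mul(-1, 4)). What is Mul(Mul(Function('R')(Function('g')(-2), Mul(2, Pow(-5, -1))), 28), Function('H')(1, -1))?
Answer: -224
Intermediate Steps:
Function('g')(t) = Add(-4, t) (Function('g')(t) = Add(t, -4) = Add(-4, t))
Function('R')(p, N) = Rational(-1, 2) (Function('R')(p, N) = Mul(Rational(1, 2), -1) = Rational(-1, 2))
Mul(Mul(Function('R')(Function('g')(-2), Mul(2, Pow(-5, -1))), 28), Function('H')(1, -1)) = Mul(Mul(Rational(-1, 2), 28), Pow(Add(-5, 1), 2)) = Mul(-14, Pow(-4, 2)) = Mul(-14, 16) = -224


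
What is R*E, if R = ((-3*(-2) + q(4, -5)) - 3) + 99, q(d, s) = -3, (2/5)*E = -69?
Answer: -34155/2 ≈ -17078.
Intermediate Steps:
E = -345/2 (E = (5/2)*(-69) = -345/2 ≈ -172.50)
R = 99 (R = ((-3*(-2) - 3) - 3) + 99 = ((6 - 3) - 3) + 99 = (3 - 3) + 99 = 0 + 99 = 99)
R*E = 99*(-345/2) = -34155/2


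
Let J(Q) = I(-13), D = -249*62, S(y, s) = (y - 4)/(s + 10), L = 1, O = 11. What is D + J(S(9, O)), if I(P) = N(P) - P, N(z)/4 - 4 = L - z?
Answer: -15353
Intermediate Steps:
S(y, s) = (-4 + y)/(10 + s)
N(z) = 20 - 4*z (N(z) = 16 + 4*(1 - z) = 16 + (4 - 4*z) = 20 - 4*z)
D = -15438
I(P) = 20 - 5*P (I(P) = (20 - 4*P) - P = 20 - 5*P)
J(Q) = 85 (J(Q) = 20 - 5*(-13) = 20 + 65 = 85)
D + J(S(9, O)) = -15438 + 85 = -15353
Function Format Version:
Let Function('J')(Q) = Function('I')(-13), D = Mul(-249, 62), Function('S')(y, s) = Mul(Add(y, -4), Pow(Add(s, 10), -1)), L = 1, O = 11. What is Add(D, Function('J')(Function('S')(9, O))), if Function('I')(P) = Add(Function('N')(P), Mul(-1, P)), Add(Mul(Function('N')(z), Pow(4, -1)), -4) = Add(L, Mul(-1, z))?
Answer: -15353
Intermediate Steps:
Function('S')(y, s) = Mul(Pow(Add(10, s), -1), Add(-4, y)) (Function('S')(y, s) = Mul(Add(-4, y), Pow(Add(10, s), -1)) = Mul(Pow(Add(10, s), -1), Add(-4, y)))
Function('N')(z) = Add(20, Mul(-4, z)) (Function('N')(z) = Add(16, Mul(4, Add(1, Mul(-1, z)))) = Add(16, Add(4, Mul(-4, z))) = Add(20, Mul(-4, z)))
D = -15438
Function('I')(P) = Add(20, Mul(-5, P)) (Function('I')(P) = Add(Add(20, Mul(-4, P)), Mul(-1, P)) = Add(20, Mul(-5, P)))
Function('J')(Q) = 85 (Function('J')(Q) = Add(20, Mul(-5, -13)) = Add(20, 65) = 85)
Add(D, Function('J')(Function('S')(9, O))) = Add(-15438, 85) = -15353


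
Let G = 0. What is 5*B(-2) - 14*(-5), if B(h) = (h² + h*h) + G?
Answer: 110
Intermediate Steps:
B(h) = 2*h² (B(h) = (h² + h*h) + 0 = (h² + h²) + 0 = 2*h² + 0 = 2*h²)
5*B(-2) - 14*(-5) = 5*(2*(-2)²) - 14*(-5) = 5*(2*4) + 70 = 5*8 + 70 = 40 + 70 = 110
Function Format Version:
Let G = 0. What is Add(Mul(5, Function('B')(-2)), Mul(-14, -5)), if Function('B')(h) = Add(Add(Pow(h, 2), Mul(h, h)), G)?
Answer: 110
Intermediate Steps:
Function('B')(h) = Mul(2, Pow(h, 2)) (Function('B')(h) = Add(Add(Pow(h, 2), Mul(h, h)), 0) = Add(Add(Pow(h, 2), Pow(h, 2)), 0) = Add(Mul(2, Pow(h, 2)), 0) = Mul(2, Pow(h, 2)))
Add(Mul(5, Function('B')(-2)), Mul(-14, -5)) = Add(Mul(5, Mul(2, Pow(-2, 2))), Mul(-14, -5)) = Add(Mul(5, Mul(2, 4)), 70) = Add(Mul(5, 8), 70) = Add(40, 70) = 110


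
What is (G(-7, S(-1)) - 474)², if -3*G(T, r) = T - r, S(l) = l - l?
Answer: 2002225/9 ≈ 2.2247e+5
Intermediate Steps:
S(l) = 0
G(T, r) = -T/3 + r/3 (G(T, r) = -(T - r)/3 = -T/3 + r/3)
(G(-7, S(-1)) - 474)² = ((-⅓*(-7) + (⅓)*0) - 474)² = ((7/3 + 0) - 474)² = (7/3 - 474)² = (-1415/3)² = 2002225/9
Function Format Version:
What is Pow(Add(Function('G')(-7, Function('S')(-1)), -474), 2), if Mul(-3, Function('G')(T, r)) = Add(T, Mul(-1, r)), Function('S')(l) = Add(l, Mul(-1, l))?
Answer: Rational(2002225, 9) ≈ 2.2247e+5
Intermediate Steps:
Function('S')(l) = 0
Function('G')(T, r) = Add(Mul(Rational(-1, 3), T), Mul(Rational(1, 3), r)) (Function('G')(T, r) = Mul(Rational(-1, 3), Add(T, Mul(-1, r))) = Add(Mul(Rational(-1, 3), T), Mul(Rational(1, 3), r)))
Pow(Add(Function('G')(-7, Function('S')(-1)), -474), 2) = Pow(Add(Add(Mul(Rational(-1, 3), -7), Mul(Rational(1, 3), 0)), -474), 2) = Pow(Add(Add(Rational(7, 3), 0), -474), 2) = Pow(Add(Rational(7, 3), -474), 2) = Pow(Rational(-1415, 3), 2) = Rational(2002225, 9)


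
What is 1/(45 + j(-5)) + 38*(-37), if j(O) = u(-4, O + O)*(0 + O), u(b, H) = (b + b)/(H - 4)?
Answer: -414763/295 ≈ -1406.0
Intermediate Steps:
u(b, H) = 2*b/(-4 + H) (u(b, H) = (2*b)/(-4 + H) = 2*b/(-4 + H))
j(O) = -8*O/(-4 + 2*O) (j(O) = (2*(-4)/(-4 + (O + O)))*(0 + O) = (2*(-4)/(-4 + 2*O))*O = (-8/(-4 + 2*O))*O = -8*O/(-4 + 2*O))
1/(45 + j(-5)) + 38*(-37) = 1/(45 - 4*(-5)/(-2 - 5)) + 38*(-37) = 1/(45 - 4*(-5)/(-7)) - 1406 = 1/(45 - 4*(-5)*(-1/7)) - 1406 = 1/(45 - 20/7) - 1406 = 1/(295/7) - 1406 = 7/295 - 1406 = -414763/295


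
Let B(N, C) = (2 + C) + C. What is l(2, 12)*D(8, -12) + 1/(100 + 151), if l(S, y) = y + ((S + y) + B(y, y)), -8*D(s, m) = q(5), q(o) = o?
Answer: -16313/502 ≈ -32.496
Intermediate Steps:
B(N, C) = 2 + 2*C
D(s, m) = -5/8 (D(s, m) = -⅛*5 = -5/8)
l(S, y) = 2 + S + 4*y (l(S, y) = y + ((S + y) + (2 + 2*y)) = y + (2 + S + 3*y) = 2 + S + 4*y)
l(2, 12)*D(8, -12) + 1/(100 + 151) = (2 + 2 + 4*12)*(-5/8) + 1/(100 + 151) = (2 + 2 + 48)*(-5/8) + 1/251 = 52*(-5/8) + 1/251 = -65/2 + 1/251 = -16313/502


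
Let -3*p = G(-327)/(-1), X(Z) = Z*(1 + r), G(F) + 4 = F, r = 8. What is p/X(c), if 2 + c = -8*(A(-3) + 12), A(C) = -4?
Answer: 331/1782 ≈ 0.18575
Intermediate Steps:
G(F) = -4 + F
c = -66 (c = -2 - 8*(-4 + 12) = -2 - 8*8 = -2 - 64 = -66)
X(Z) = 9*Z (X(Z) = Z*(1 + 8) = Z*9 = 9*Z)
p = -331/3 (p = -(-4 - 327)/(3*(-1)) = -(-331)*(-1)/3 = -⅓*331 = -331/3 ≈ -110.33)
p/X(c) = -331/(3*(9*(-66))) = -331/3/(-594) = -331/3*(-1/594) = 331/1782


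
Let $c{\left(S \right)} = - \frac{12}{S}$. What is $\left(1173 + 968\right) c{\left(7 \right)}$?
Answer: $- \frac{25692}{7} \approx -3670.3$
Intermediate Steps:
$\left(1173 + 968\right) c{\left(7 \right)} = \left(1173 + 968\right) \left(- \frac{12}{7}\right) = 2141 \left(\left(-12\right) \frac{1}{7}\right) = 2141 \left(- \frac{12}{7}\right) = - \frac{25692}{7}$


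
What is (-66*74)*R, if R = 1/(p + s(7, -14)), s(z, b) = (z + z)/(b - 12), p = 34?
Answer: -21164/145 ≈ -145.96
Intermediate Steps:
s(z, b) = 2*z/(-12 + b) (s(z, b) = (2*z)/(-12 + b) = 2*z/(-12 + b))
R = 13/435 (R = 1/(34 + 2*7/(-12 - 14)) = 1/(34 + 2*7/(-26)) = 1/(34 + 2*7*(-1/26)) = 1/(34 - 7/13) = 1/(435/13) = 13/435 ≈ 0.029885)
(-66*74)*R = -66*74*(13/435) = -4884*13/435 = -21164/145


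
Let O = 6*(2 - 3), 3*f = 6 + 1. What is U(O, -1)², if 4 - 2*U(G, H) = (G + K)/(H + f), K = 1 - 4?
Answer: 1849/64 ≈ 28.891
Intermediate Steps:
K = -3
f = 7/3 (f = (6 + 1)/3 = (⅓)*7 = 7/3 ≈ 2.3333)
O = -6 (O = 6*(-1) = -6)
U(G, H) = 2 - (-3 + G)/(2*(7/3 + H)) (U(G, H) = 2 - (G - 3)/(2*(H + 7/3)) = 2 - (-3 + G)/(2*(7/3 + H)))
U(O, -1)² = ((37 - 3*(-6) + 12*(-1))/(2*(7 + 3*(-1))))² = ((37 + 18 - 12)/(2*(7 - 3)))² = ((½)*43/4)² = ((½)*(¼)*43)² = (43/8)² = 1849/64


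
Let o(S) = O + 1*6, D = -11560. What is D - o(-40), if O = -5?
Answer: -11561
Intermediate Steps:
o(S) = 1 (o(S) = -5 + 1*6 = -5 + 6 = 1)
D - o(-40) = -11560 - 1 = -11561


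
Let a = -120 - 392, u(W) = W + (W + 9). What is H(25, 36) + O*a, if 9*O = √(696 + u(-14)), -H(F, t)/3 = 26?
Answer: -78 - 512*√677/9 ≈ -1558.2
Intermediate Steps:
H(F, t) = -78 (H(F, t) = -3*26 = -78)
u(W) = 9 + 2*W (u(W) = W + (9 + W) = 9 + 2*W)
O = √677/9 (O = √(696 + (9 + 2*(-14)))/9 = √(696 + (9 - 28))/9 = √(696 - 19)/9 = √677/9 ≈ 2.8910)
a = -512
H(25, 36) + O*a = -78 + (√677/9)*(-512) = -78 - 512*√677/9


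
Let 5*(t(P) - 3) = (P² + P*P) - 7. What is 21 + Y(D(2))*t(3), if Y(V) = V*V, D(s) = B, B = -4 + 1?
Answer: 339/5 ≈ 67.800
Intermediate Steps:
B = -3
D(s) = -3
t(P) = 8/5 + 2*P²/5 (t(P) = 3 + ((P² + P*P) - 7)/5 = 3 + ((P² + P²) - 7)/5 = 3 + (2*P² - 7)/5 = 3 + (-7 + 2*P²)/5 = 3 + (-7/5 + 2*P²/5) = 8/5 + 2*P²/5)
Y(V) = V²
21 + Y(D(2))*t(3) = 21 + (-3)²*(8/5 + (⅖)*3²) = 21 + 9*(8/5 + (⅖)*9) = 21 + 9*(8/5 + 18/5) = 21 + 9*(26/5) = 21 + 234/5 = 339/5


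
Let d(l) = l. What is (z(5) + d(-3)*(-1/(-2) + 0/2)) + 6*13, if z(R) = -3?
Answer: 147/2 ≈ 73.500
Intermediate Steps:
(z(5) + d(-3)*(-1/(-2) + 0/2)) + 6*13 = (-3 - 3*(-1/(-2) + 0/2)) + 6*13 = (-3 - 3*(-1*(-½) + 0*(½))) + 78 = (-3 - 3*(½ + 0)) + 78 = (-3 - 3*½) + 78 = (-3 - 3/2) + 78 = -9/2 + 78 = 147/2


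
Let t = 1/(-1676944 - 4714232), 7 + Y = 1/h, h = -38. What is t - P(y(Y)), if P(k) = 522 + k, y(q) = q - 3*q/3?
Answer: -3336193873/6391176 ≈ -522.00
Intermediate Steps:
Y = -267/38 (Y = -7 + 1/(-38) = -7 - 1/38 = -267/38 ≈ -7.0263)
y(q) = 0 (y(q) = q - 3*q/3 = q - q = 0)
t = -1/6391176 (t = 1/(-6391176) = -1/6391176 ≈ -1.5647e-7)
t - P(y(Y)) = -1/6391176 - (522 + 0) = -1/6391176 - 1*522 = -1/6391176 - 522 = -3336193873/6391176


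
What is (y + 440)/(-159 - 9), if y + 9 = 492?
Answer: -923/168 ≈ -5.4940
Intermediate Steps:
y = 483 (y = -9 + 492 = 483)
(y + 440)/(-159 - 9) = (483 + 440)/(-159 - 9) = 923/(-168) = 923*(-1/168) = -923/168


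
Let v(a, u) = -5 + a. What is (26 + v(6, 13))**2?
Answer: 729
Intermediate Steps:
(26 + v(6, 13))**2 = (26 + (-5 + 6))**2 = (26 + 1)**2 = 27**2 = 729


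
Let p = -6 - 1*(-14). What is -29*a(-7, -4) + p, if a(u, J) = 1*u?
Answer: 211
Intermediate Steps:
a(u, J) = u
p = 8 (p = -6 + 14 = 8)
-29*a(-7, -4) + p = -29*(-7) + 8 = 203 + 8 = 211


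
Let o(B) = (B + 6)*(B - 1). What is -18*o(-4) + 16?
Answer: 196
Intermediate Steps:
o(B) = (-1 + B)*(6 + B) (o(B) = (6 + B)*(-1 + B) = (-1 + B)*(6 + B))
-18*o(-4) + 16 = -18*(-6 + (-4)² + 5*(-4)) + 16 = -18*(-6 + 16 - 20) + 16 = -18*(-10) + 16 = 180 + 16 = 196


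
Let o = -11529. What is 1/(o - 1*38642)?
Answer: -1/50171 ≈ -1.9932e-5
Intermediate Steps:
1/(o - 1*38642) = 1/(-11529 - 1*38642) = 1/(-11529 - 38642) = 1/(-50171) = -1/50171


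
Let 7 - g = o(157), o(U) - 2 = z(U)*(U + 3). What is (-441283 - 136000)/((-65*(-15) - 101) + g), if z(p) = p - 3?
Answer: 577283/23761 ≈ 24.295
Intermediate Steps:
z(p) = -3 + p
o(U) = 2 + (-3 + U)*(3 + U) (o(U) = 2 + (-3 + U)*(U + 3) = 2 + (-3 + U)*(3 + U))
g = -24635 (g = 7 - (-7 + 157**2) = 7 - (-7 + 24649) = 7 - 1*24642 = 7 - 24642 = -24635)
(-441283 - 136000)/((-65*(-15) - 101) + g) = (-441283 - 136000)/((-65*(-15) - 101) - 24635) = -577283/((975 - 101) - 24635) = -577283/(874 - 24635) = -577283/(-23761) = -577283*(-1/23761) = 577283/23761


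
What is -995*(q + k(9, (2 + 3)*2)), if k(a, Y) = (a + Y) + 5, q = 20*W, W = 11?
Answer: -242780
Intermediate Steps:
q = 220 (q = 20*11 = 220)
k(a, Y) = 5 + Y + a (k(a, Y) = (Y + a) + 5 = 5 + Y + a)
-995*(q + k(9, (2 + 3)*2)) = -995*(220 + (5 + (2 + 3)*2 + 9)) = -995*(220 + (5 + 5*2 + 9)) = -995*(220 + (5 + 10 + 9)) = -995*(220 + 24) = -995*244 = -242780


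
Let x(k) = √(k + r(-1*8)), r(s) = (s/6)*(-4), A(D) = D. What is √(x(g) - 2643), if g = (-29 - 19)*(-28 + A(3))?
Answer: √(-23787 + 12*√678)/3 ≈ 51.071*I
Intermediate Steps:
g = 1200 (g = (-29 - 19)*(-28 + 3) = -48*(-25) = 1200)
r(s) = -2*s/3 (r(s) = (s*(⅙))*(-4) = (s/6)*(-4) = -2*s/3)
x(k) = √(16/3 + k) (x(k) = √(k - (-2)*8/3) = √(k - ⅔*(-8)) = √(k + 16/3) = √(16/3 + k))
√(x(g) - 2643) = √(√(48 + 9*1200)/3 - 2643) = √(√(48 + 10800)/3 - 2643) = √(√10848/3 - 2643) = √((4*√678)/3 - 2643) = √(4*√678/3 - 2643) = √(-2643 + 4*√678/3)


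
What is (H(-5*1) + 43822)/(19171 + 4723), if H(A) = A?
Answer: 43817/23894 ≈ 1.8338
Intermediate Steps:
(H(-5*1) + 43822)/(19171 + 4723) = (-5*1 + 43822)/(19171 + 4723) = (-5 + 43822)/23894 = 43817*(1/23894) = 43817/23894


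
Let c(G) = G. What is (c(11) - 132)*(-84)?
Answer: 10164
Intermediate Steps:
(c(11) - 132)*(-84) = (11 - 132)*(-84) = -121*(-84) = 10164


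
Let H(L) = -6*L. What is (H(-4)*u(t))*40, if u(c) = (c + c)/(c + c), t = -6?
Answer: 960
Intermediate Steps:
u(c) = 1 (u(c) = (2*c)/((2*c)) = (2*c)*(1/(2*c)) = 1)
(H(-4)*u(t))*40 = (-6*(-4)*1)*40 = (24*1)*40 = 24*40 = 960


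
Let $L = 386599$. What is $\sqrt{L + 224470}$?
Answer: $\sqrt{611069} \approx 781.71$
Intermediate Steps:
$\sqrt{L + 224470} = \sqrt{386599 + 224470} = \sqrt{611069}$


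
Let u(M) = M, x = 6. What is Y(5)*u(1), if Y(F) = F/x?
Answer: ⅚ ≈ 0.83333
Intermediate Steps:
Y(F) = F/6
Y(5)*u(1) = ((⅙)*5)*1 = (⅚)*1 = ⅚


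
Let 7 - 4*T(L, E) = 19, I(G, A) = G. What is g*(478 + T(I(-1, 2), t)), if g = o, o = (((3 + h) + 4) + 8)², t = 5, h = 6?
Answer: 209475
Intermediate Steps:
T(L, E) = -3 (T(L, E) = 7/4 - ¼*19 = 7/4 - 19/4 = -3)
o = 441 (o = (((3 + 6) + 4) + 8)² = ((9 + 4) + 8)² = (13 + 8)² = 21² = 441)
g = 441
g*(478 + T(I(-1, 2), t)) = 441*(478 - 3) = 441*475 = 209475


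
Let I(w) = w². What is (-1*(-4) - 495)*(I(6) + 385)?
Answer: -206711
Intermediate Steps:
(-1*(-4) - 495)*(I(6) + 385) = (-1*(-4) - 495)*(6² + 385) = (4 - 495)*(36 + 385) = -491*421 = -206711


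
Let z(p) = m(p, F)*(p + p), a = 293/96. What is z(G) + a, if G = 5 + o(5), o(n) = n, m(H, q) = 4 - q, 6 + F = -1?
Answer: 21413/96 ≈ 223.05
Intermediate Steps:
F = -7 (F = -6 - 1 = -7)
G = 10 (G = 5 + 5 = 10)
a = 293/96 (a = 293*(1/96) = 293/96 ≈ 3.0521)
z(p) = 22*p (z(p) = (4 - 1*(-7))*(p + p) = (4 + 7)*(2*p) = 11*(2*p) = 22*p)
z(G) + a = 22*10 + 293/96 = 220 + 293/96 = 21413/96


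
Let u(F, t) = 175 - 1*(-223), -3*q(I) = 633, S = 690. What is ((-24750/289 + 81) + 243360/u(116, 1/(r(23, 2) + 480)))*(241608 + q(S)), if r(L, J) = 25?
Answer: 8424432069417/57511 ≈ 1.4648e+8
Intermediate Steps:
q(I) = -211 (q(I) = -1/3*633 = -211)
u(F, t) = 398 (u(F, t) = 175 + 223 = 398)
((-24750/289 + 81) + 243360/u(116, 1/(r(23, 2) + 480)))*(241608 + q(S)) = ((-24750/289 + 81) + 243360/398)*(241608 - 211) = ((-24750/289 + 81) + 243360*(1/398))*241397 = ((-198*125/289 + 81) + 121680/199)*241397 = ((-24750/289 + 81) + 121680/199)*241397 = (-1341/289 + 121680/199)*241397 = (34898661/57511)*241397 = 8424432069417/57511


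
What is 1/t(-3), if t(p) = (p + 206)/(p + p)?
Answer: -6/203 ≈ -0.029557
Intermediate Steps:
t(p) = (206 + p)/(2*p) (t(p) = (206 + p)/((2*p)) = (206 + p)*(1/(2*p)) = (206 + p)/(2*p))
1/t(-3) = 1/((½)*(206 - 3)/(-3)) = 1/((½)*(-⅓)*203) = 1/(-203/6) = -6/203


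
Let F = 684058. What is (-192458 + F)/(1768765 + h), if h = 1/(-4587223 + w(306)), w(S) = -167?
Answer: 2255160924000/8114014873349 ≈ 0.27793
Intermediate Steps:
h = -1/4587390 (h = 1/(-4587223 - 167) = 1/(-4587390) = -1/4587390 ≈ -2.1799e-7)
(-192458 + F)/(1768765 + h) = (-192458 + 684058)/(1768765 - 1/4587390) = 491600/(8114014873349/4587390) = 491600*(4587390/8114014873349) = 2255160924000/8114014873349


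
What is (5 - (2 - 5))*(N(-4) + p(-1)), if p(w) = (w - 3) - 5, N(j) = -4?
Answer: -104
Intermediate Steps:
p(w) = -8 + w (p(w) = (-3 + w) - 5 = -8 + w)
(5 - (2 - 5))*(N(-4) + p(-1)) = (5 - (2 - 5))*(-4 + (-8 - 1)) = (5 - 1*(-3))*(-4 - 9) = (5 + 3)*(-13) = 8*(-13) = -104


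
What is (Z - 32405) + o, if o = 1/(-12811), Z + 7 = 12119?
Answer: -259973624/12811 ≈ -20293.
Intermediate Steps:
Z = 12112 (Z = -7 + 12119 = 12112)
o = -1/12811 ≈ -7.8058e-5
(Z - 32405) + o = (12112 - 32405) - 1/12811 = -20293 - 1/12811 = -259973624/12811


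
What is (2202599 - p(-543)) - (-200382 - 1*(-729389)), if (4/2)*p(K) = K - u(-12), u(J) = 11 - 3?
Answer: 3347735/2 ≈ 1.6739e+6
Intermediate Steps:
u(J) = 8
p(K) = -4 + K/2 (p(K) = (K - 1*8)/2 = (K - 8)/2 = (-8 + K)/2 = -4 + K/2)
(2202599 - p(-543)) - (-200382 - 1*(-729389)) = (2202599 - (-4 + (½)*(-543))) - (-200382 - 1*(-729389)) = (2202599 - (-4 - 543/2)) - (-200382 + 729389) = (2202599 - 1*(-551/2)) - 1*529007 = (2202599 + 551/2) - 529007 = 4405749/2 - 529007 = 3347735/2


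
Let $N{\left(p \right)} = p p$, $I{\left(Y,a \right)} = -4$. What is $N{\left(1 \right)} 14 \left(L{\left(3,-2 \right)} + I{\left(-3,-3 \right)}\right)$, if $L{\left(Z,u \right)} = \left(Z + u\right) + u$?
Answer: $-70$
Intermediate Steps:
$L{\left(Z,u \right)} = Z + 2 u$
$N{\left(p \right)} = p^{2}$
$N{\left(1 \right)} 14 \left(L{\left(3,-2 \right)} + I{\left(-3,-3 \right)}\right) = 1^{2} \cdot 14 \left(\left(3 + 2 \left(-2\right)\right) - 4\right) = 1 \cdot 14 \left(\left(3 - 4\right) - 4\right) = 1 \cdot 14 \left(-1 - 4\right) = 1 \cdot 14 \left(-5\right) = 1 \left(-70\right) = -70$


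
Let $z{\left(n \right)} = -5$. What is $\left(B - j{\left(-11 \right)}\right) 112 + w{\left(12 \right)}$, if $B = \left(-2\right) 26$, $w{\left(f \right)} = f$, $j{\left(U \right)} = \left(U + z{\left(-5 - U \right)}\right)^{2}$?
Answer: $-34484$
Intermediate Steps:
$j{\left(U \right)} = \left(-5 + U\right)^{2}$ ($j{\left(U \right)} = \left(U - 5\right)^{2} = \left(-5 + U\right)^{2}$)
$B = -52$
$\left(B - j{\left(-11 \right)}\right) 112 + w{\left(12 \right)} = \left(-52 - \left(-5 - 11\right)^{2}\right) 112 + 12 = \left(-52 - \left(-16\right)^{2}\right) 112 + 12 = \left(-52 - 256\right) 112 + 12 = \left(-308\right) 112 + 12 = -34496 + 12 = -34484$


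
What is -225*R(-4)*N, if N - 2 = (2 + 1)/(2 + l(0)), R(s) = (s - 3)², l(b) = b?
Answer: -77175/2 ≈ -38588.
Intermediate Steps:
R(s) = (-3 + s)²
N = 7/2 (N = 2 + (2 + 1)/(2 + 0) = 2 + 3/2 = 7/2 ≈ 3.5000)
-225*R(-4)*N = -225*(-3 - 4)²*7/2 = -225*(-7)²*7/2 = -11025*7/2 = -225*343/2 = -77175/2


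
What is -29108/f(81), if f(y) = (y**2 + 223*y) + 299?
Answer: -29108/24923 ≈ -1.1679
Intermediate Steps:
f(y) = 299 + y**2 + 223*y
-29108/f(81) = -29108/(299 + 81**2 + 223*81) = -29108/(299 + 6561 + 18063) = -29108/24923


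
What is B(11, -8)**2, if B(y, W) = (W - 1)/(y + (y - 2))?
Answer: 81/400 ≈ 0.20250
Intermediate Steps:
B(y, W) = (-1 + W)/(-2 + 2*y) (B(y, W) = (-1 + W)/(y + (-2 + y)) = (-1 + W)/(-2 + 2*y))
B(11, -8)**2 = ((-1 - 8)/(2*(-1 + 11)))**2 = ((1/2)*(-9)/10)**2 = ((1/2)*(1/10)*(-9))**2 = (-9/20)**2 = 81/400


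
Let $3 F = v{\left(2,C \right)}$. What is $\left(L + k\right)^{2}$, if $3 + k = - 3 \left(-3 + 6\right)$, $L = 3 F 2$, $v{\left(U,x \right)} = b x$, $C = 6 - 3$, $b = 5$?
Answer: $324$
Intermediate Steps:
$C = 3$
$v{\left(U,x \right)} = 5 x$
$F = 5$ ($F = \frac{5 \cdot 3}{3} = \frac{1}{3} \cdot 15 = 5$)
$L = 30$ ($L = 3 \cdot 5 \cdot 2 = 15 \cdot 2 = 30$)
$k = -12$ ($k = -3 - 3 \left(-3 + 6\right) = -3 - 9 = -12$)
$\left(L + k\right)^{2} = \left(30 - 12\right)^{2} = 18^{2} = 324$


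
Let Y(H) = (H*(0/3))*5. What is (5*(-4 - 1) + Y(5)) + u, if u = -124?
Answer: -149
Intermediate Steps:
Y(H) = 0 (Y(H) = (H*(0*(⅓)))*5 = (H*0)*5 = 0*5 = 0)
(5*(-4 - 1) + Y(5)) + u = (5*(-4 - 1) + 0) - 124 = (5*(-5) + 0) - 124 = (-25 + 0) - 124 = -25 - 124 = -149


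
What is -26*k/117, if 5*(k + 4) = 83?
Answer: -14/5 ≈ -2.8000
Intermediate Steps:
k = 63/5 (k = -4 + (⅕)*83 = -4 + 83/5 = 63/5 ≈ 12.600)
-26*k/117 = -26*63/5/117 = -1638/5*1/117 = -14/5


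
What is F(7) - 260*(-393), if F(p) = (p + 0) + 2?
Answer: 102189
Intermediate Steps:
F(p) = 2 + p (F(p) = p + 2 = 2 + p)
F(7) - 260*(-393) = (2 + 7) - 260*(-393) = 9 + 102180 = 102189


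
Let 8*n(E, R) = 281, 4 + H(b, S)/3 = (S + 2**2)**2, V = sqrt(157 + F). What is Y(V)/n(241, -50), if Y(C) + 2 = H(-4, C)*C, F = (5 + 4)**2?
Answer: 45680/281 + 6000*sqrt(238)/281 ≈ 491.97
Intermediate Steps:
F = 81 (F = 9**2 = 81)
V = sqrt(238) (V = sqrt(157 + 81) = sqrt(238) ≈ 15.427)
H(b, S) = -12 + 3*(4 + S)**2 (H(b, S) = -12 + 3*(S + 2**2)**2 = -12 + 3*(S + 4)**2 = -12 + 3*(4 + S)**2)
n(E, R) = 281/8 (n(E, R) = (1/8)*281 = 281/8)
Y(C) = -2 + C*(-12 + 3*(4 + C)**2) (Y(C) = -2 + (-12 + 3*(4 + C)**2)*C = -2 + C*(-12 + 3*(4 + C)**2))
Y(V)/n(241, -50) = (-2 + 3*sqrt(238)*(-4 + (4 + sqrt(238))**2))/(281/8) = (-2 + 3*sqrt(238)*(-4 + (4 + sqrt(238))**2))*(8/281) = -16/281 + 24*sqrt(238)*(-4 + (4 + sqrt(238))**2)/281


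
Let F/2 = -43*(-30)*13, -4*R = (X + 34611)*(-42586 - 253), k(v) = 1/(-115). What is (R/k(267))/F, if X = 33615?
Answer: -11203812187/4472 ≈ -2.5053e+6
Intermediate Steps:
k(v) = -1/115
R = 1461366807/2 (R = -(33615 + 34611)*(-42586 - 253)/4 = -34113*(-42839)/2 = -1/4*(-2922733614) = 1461366807/2 ≈ 7.3068e+8)
F = 33540 (F = 2*(-43*(-30)*13) = 2*(1290*13) = 2*16770 = 33540)
(R/k(267))/F = (1461366807/(2*(-1/115)))/33540 = ((1461366807/2)*(-115))*(1/33540) = -168057182805/2*1/33540 = -11203812187/4472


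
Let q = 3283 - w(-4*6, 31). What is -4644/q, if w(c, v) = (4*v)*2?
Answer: -4644/3035 ≈ -1.5301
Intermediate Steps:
w(c, v) = 8*v
q = 3035 (q = 3283 - 8*31 = 3283 - 1*248 = 3283 - 248 = 3035)
-4644/q = -4644/3035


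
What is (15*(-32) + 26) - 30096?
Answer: -30550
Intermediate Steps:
(15*(-32) + 26) - 30096 = (-480 + 26) - 30096 = -454 - 30096 = -30550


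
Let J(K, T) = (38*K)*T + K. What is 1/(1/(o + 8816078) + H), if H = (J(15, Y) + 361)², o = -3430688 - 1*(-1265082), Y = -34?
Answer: 6650472/2401831370151553 ≈ 2.7689e-9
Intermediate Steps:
J(K, T) = K + 38*K*T (J(K, T) = 38*K*T + K = K + 38*K*T)
o = -2165606 (o = -3430688 + 1265082 = -2165606)
H = 361152016 (H = (15*(1 + 38*(-34)) + 361)² = (15*(1 - 1292) + 361)² = (15*(-1291) + 361)² = (-19365 + 361)² = (-19004)² = 361152016)
1/(1/(o + 8816078) + H) = 1/(1/(-2165606 + 8816078) + 361152016) = 1/(1/6650472 + 361152016) = 1/(2401831370151553/6650472) = 6650472/2401831370151553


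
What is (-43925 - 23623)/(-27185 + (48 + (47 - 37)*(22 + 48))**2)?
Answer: -67548/532319 ≈ -0.12689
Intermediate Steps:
(-43925 - 23623)/(-27185 + (48 + (47 - 37)*(22 + 48))**2) = -67548/(-27185 + (48 + 10*70)**2) = -67548/(-27185 + (48 + 700)**2) = -67548/(-27185 + 748**2) = -67548/(-27185 + 559504) = -67548/532319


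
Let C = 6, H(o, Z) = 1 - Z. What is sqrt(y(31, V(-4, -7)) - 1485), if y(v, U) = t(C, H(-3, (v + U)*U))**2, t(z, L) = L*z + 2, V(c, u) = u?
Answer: sqrt(1030771) ≈ 1015.3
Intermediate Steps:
t(z, L) = 2 + L*z
y(v, U) = (8 - 6*U*(U + v))**2 (y(v, U) = (2 + (1 - (v + U)*U)*6)**2 = (2 + (1 - (U + v)*U)*6)**2 = (2 + (1 - U*(U + v))*6)**2 = (2 + (6 - 6*U*(U + v)))**2 = (8 - 6*U*(U + v))**2)
sqrt(y(31, V(-4, -7)) - 1485) = sqrt(4*(-4 + 3*(-7)*(-7 + 31))**2 - 1485) = sqrt(4*(-4 + 3*(-7)*24)**2 - 1485) = sqrt(4*(-4 - 504)**2 - 1485) = sqrt(4*(-508)**2 - 1485) = sqrt(4*258064 - 1485) = sqrt(1032256 - 1485) = sqrt(1030771)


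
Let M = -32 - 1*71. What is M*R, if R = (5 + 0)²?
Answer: -2575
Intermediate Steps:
R = 25 (R = 5² = 25)
M = -103 (M = -32 - 71 = -103)
M*R = -103*25 = -2575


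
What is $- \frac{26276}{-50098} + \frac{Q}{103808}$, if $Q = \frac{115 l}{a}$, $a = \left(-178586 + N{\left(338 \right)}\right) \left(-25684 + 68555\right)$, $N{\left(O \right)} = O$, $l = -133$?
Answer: $\frac{1488847859589348641}{2838647437470133248} \approx 0.52449$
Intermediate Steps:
$a = -7641670008$ ($a = \left(-178586 + 338\right) \left(-25684 + 68555\right) = \left(-178248\right) 42871 = -7641670008$)
$Q = \frac{2185}{1091667144}$ ($Q = \frac{115 \left(-133\right)}{-7641670008} = \left(-15295\right) \left(- \frac{1}{7641670008}\right) = \frac{2185}{1091667144} \approx 2.0015 \cdot 10^{-6}$)
$- \frac{26276}{-50098} + \frac{Q}{103808} = - \frac{26276}{-50098} + \frac{2185}{1091667144 \cdot 103808} = \left(-26276\right) \left(- \frac{1}{50098}\right) + \frac{2185}{1091667144} \cdot \frac{1}{103808} = \frac{13138}{25049} + \frac{2185}{113323782884352} = \frac{1488847859589348641}{2838647437470133248}$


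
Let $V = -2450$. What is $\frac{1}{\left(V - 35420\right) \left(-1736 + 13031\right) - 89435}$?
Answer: $- \frac{1}{427831085} \approx -2.3374 \cdot 10^{-9}$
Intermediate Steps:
$\frac{1}{\left(V - 35420\right) \left(-1736 + 13031\right) - 89435} = \frac{1}{\left(-2450 - 35420\right) \left(-1736 + 13031\right) - 89435} = \frac{1}{\left(-37870\right) 11295 - 89435} = \frac{1}{-427741650 - 89435} = \frac{1}{-427831085} = - \frac{1}{427831085}$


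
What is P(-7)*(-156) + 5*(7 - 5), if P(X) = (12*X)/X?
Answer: -1862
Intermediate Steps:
P(X) = 12
P(-7)*(-156) + 5*(7 - 5) = 12*(-156) + 5*(7 - 5) = -1872 + 5*2 = -1872 + 10 = -1862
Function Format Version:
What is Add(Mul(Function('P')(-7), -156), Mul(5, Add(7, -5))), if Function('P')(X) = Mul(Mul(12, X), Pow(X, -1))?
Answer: -1862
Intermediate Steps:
Function('P')(X) = 12
Add(Mul(Function('P')(-7), -156), Mul(5, Add(7, -5))) = Add(Mul(12, -156), Mul(5, Add(7, -5))) = Add(-1872, Mul(5, 2)) = Add(-1872, 10) = -1862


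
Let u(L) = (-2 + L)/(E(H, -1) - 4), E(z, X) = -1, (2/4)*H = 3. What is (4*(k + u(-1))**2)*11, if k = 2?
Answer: 7436/25 ≈ 297.44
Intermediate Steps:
H = 6 (H = 2*3 = 6)
u(L) = 2/5 - L/5 (u(L) = (-2 + L)/(-1 - 4) = (-2 + L)/(-5) = (-2 + L)*(-1/5) = 2/5 - L/5)
(4*(k + u(-1))**2)*11 = (4*(2 + (2/5 - 1/5*(-1)))**2)*11 = (4*(2 + (2/5 + 1/5))**2)*11 = (4*(2 + 3/5)**2)*11 = (4*(13/5)**2)*11 = (4*(169/25))*11 = (676/25)*11 = 7436/25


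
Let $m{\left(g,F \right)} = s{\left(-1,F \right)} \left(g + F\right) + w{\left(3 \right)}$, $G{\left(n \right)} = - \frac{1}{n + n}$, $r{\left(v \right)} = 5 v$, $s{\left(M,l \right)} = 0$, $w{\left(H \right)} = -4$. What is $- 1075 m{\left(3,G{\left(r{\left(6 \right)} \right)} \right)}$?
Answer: $4300$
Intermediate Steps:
$G{\left(n \right)} = - \frac{1}{2 n}$
$m{\left(g,F \right)} = -4$ ($m{\left(g,F \right)} = 0 \left(g + F\right) - 4 = 0 \left(F + g\right) - 4 = 0 - 4 = -4$)
$- 1075 m{\left(3,G{\left(r{\left(6 \right)} \right)} \right)} = \left(-1075\right) \left(-4\right) = 4300$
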